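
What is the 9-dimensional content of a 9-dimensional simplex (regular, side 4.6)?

V = (4.6^9 / 9!) · √((9+1) / 2^9) ≈ 0.355159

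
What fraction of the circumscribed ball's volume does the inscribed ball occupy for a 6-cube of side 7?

The radii are 7/2 and 7√6/2, so the volume ratio is (1/√6)^6 = 6^{-6/2} ≈ 0.00462963.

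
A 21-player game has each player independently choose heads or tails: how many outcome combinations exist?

An n-cube has 2^n vertices; for n = 21 that is 2^21 = 2097152.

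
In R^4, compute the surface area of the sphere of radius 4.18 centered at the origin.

S = n·V_n(r)/r = 4·V_4(4.18)/4.18 (volume-to-surface relation), giving 1441.65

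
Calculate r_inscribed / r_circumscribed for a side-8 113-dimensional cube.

r_in = 8/2 (half the side); r_out = 8√113/2 (half the diagonal). Ratio = 1/√113 ≈ 0.0940721.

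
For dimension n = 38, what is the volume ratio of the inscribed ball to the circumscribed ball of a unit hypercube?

V_in/V_out = n^(-n/2) = 38^(-38/2) ≈ 9.64077e-31.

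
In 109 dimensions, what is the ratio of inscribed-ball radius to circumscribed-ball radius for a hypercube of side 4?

For an n-cube of any side s, the inradius is s/2 and the circumradius is s√n/2, so the ratio is 1/√109 ≈ 0.0957826.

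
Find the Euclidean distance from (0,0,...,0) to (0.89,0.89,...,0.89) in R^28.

The space diagonal of an n-cube of side s is s√n. Here 0.89·√28 ≈ 4.70944.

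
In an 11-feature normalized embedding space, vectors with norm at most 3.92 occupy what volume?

The n-ball volume is π^(n/2)·r^n/Γ(n/2+1). With n=11, r=3.92: V ≈ 6.32778e+06.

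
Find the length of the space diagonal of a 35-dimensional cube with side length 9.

The space diagonal of an n-cube of side s is s√n. Here 9·√35 ≈ 53.2447.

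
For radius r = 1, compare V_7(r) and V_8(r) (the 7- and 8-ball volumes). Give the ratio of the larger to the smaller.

V_7(1) ≈ 4.72477, V_8(1) ≈ 4.05871. The 7-ball is larger by a factor of 1.164.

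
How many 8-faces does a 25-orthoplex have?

Number of 8-faces = 2^(8+1) · C(25,8+1) = 512 · 2042975 = 1046003200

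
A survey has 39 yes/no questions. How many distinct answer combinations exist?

Number of vertices = 2^39 = 549755813888.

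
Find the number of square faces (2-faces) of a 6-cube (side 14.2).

Choose 2 of 6 axes to span the face (C(6,2) = 15 ways), then fix each of the remaining 4 coordinates at one of its two extreme values (2^4 = 16 ways): 15·16 = 240.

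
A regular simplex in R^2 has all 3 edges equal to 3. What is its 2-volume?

Area = (√3/4) · 3² = 3.89711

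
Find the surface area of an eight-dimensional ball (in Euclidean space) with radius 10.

S_8(10) = 2·π^(8/2)·(10)^7 / Γ(8/2) = 10000000·π^4/3 ≈ 3.24697e+08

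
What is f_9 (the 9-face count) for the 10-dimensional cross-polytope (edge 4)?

Number of 9-faces = 2^(9+1) · C(10,9+1) = 1024 · 1 = 1024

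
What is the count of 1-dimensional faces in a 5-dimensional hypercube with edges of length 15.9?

Number of 1-faces = C(5,1) · 2^(5-1) = 5 · 16 = 80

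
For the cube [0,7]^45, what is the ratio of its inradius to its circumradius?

r_in = 7/2 (half the side); r_out = 7√45/2 (half the diagonal). Ratio = 1/√45 ≈ 0.149071.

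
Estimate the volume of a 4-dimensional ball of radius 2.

V_4(2) = π^(4/2) · (2)^4 / Γ(4/2 + 1) = 8·π^2 ≈ 78.9568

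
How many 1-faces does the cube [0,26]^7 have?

The 7-cube has n·2^(n-1) = 7·2^6 = 7·64 = 448 edges.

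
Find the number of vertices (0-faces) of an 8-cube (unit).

Number of 0-faces = C(8,0) · 2^(8-0) = 1 · 256 = 256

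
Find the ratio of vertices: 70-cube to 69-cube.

The 70-cube has 2^70 = 1180591620717411303424 vertices. The 69-cube has 2^69 = 590295810358705651712 vertices. Ratio: 1180591620717411303424/590295810358705651712 = 2.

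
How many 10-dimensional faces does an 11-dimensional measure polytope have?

An n-cube has C(n,k)·2^(n-k) k-faces. Here C(11,10)·2^1 = 11·2 = 22.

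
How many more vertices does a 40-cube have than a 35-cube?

The 40-cube has 2^40 = 1099511627776 vertices. The 35-cube has 2^35 = 34359738368 vertices. Difference: 1099511627776 - 34359738368 = 1065151889408.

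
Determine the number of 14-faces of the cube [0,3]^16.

f_14(16-cube) = (16 choose 14) · 2^2 = 480.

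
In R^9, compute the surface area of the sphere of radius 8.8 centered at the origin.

S_9(8.8) = 2·π^(9/2)·(8.8)^8 / Γ(9/2) ≈ 1.06763e+09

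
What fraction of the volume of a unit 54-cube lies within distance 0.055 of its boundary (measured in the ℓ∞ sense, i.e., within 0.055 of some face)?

Shell fraction = 1 - (1-0.11)^54 ≈ 0.99815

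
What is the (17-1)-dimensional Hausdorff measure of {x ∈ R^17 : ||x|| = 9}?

|∂B_17(9)| = 11712917736940032·π^8/25025 ≈ 4.44109e+15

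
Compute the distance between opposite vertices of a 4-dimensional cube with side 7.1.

d = √(7.1² + 7.1² + ... + 7.1²) [4 terms] = √(4·7.1²) = 7.1√4 = 14.2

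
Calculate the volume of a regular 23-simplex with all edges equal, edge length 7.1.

Volume = 7.1^23 · √(24/2^23) / 23! ≈ 2.48147e-06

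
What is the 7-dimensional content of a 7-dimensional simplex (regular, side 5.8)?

For a regular n-simplex with edge a, V = (a^n / n!)·√((n+1)/2^n). With a=5.8, n=7: V ≈ 10.9523.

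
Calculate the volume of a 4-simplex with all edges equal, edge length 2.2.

V_4 = √(5) · 2.2^4 / (4! · 2^(4/2)) ≈ 0.545638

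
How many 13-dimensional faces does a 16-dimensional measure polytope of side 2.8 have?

Choose 13 of 16 axes to span the face (C(16,13) = 560 ways), then fix each of the remaining 3 coordinates at one of its two extreme values (2^3 = 8 ways): 560·8 = 4480.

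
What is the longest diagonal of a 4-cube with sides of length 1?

d = √(1² + 1² + ... + 1²) [4 terms] = √(4·1²) = 1√4 = 2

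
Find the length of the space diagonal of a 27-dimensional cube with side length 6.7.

Diagonal = √27 · 6.7 ≈ 34.8142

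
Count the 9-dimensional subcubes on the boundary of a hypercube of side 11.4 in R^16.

Choose 9 of 16 axes to span the face (C(16,9) = 11440 ways), then fix each of the remaining 7 coordinates at one of its two extreme values (2^7 = 128 ways): 11440·128 = 1464320.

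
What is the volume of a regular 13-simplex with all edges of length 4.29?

For a regular n-simplex with edge a, V = (a^n / n!)·√((n+1)/2^n). With a=4.29, n=13: V ≈ 0.00110671.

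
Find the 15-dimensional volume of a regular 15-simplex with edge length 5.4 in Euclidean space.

Volume = 5.4^15 · √(16/2^15) / 15! ≈ 0.00163584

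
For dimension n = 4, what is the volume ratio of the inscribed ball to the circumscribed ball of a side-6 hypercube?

The radii are 6/2 and 6√4/2, so the volume ratio is (1/√4)^4 = 4^{-4/2} ≈ 0.0625.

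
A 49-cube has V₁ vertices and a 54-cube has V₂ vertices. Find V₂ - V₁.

V₁ = 2^49 = 562949953421312. V₂ = 2^54 = 18014398509481984. V₂ - V₁ = 17451448556060672.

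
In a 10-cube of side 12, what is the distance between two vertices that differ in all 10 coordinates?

The space diagonal of an n-cube of side s is s√n. Here 12·√10 ≈ 37.9473.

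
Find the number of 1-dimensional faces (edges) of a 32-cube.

The 32-cube has n·2^(n-1) = 32·2^31 = 32·2147483648 = 68719476736 edges.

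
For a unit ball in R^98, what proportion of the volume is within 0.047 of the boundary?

1 - (1-0.047)^98 ≈ 0.991065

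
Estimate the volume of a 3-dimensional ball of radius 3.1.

Volume = π^{3/2}·(3.1)^3/Γ(5/2) ≈ 124.788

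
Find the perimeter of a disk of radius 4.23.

S = n·V_n(r)/r = 2·V_2(4.23)/4.23 (volume-to-surface relation), giving 2πr = 2π·4.23 ≈ 26.5779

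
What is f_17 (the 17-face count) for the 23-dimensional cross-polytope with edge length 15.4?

Number of 17-faces = 2^(17+1) · C(23,17+1) = 262144 · 33649 = 8820883456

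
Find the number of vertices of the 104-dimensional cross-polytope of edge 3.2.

The vertices are ±e_1, ..., ±e_104, so there are 2·104 = 208.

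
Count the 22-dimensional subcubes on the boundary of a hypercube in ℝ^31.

Choose 22 of 31 axes to span the face (C(31,22) = 20160075 ways), then fix each of the remaining 9 coordinates at one of its two extreme values (2^9 = 512 ways): 20160075·512 = 10321958400.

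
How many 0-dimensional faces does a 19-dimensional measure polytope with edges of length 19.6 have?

Choose 0 of 19 axes to span the face (C(19,0) = 1 way), then fix each of the remaining 19 coordinates at one of its two extreme values (2^19 = 524288 ways): 1·524288 = 524288.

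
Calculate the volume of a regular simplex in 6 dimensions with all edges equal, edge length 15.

V = (15^6 / 6!) · √((6+1) / 2^6) ≈ 5232.08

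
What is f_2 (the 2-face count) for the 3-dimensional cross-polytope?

Each 2-face is the convex hull of 3 vertices, one chosen as ±e_i from each of 3 distinct axes: 2^3·C(3,3) = 8.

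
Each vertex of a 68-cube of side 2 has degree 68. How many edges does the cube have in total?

The 68-cube has n·2^(n-1) = 68·2^67 = 68·147573952589676412928 = 10035028776097996079104 edges.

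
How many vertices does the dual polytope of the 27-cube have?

The 27-dimensional cross-polytope has 2n = 2·27 = 54 vertices.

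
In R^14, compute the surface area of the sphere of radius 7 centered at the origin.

S_14(7) = 2·π^(14/2)·(7)^13 / Γ(14/2) = 96889010407·π^7/360 ≈ 8.1287e+11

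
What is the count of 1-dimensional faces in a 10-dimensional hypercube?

Number of 1-faces = C(10,1) · 2^(10-1) = 10 · 512 = 5120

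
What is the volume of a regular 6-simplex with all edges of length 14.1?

V_6 = √(7) · 14.1^6 / (6! · 2^(6/2)) ≈ 3609.45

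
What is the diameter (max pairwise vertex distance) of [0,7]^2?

||(7,7,...,7)|| = √(2)·7 ≈ 9.89949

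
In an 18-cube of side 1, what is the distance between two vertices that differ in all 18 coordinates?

||(1,1,...,1)|| = √(18)·1 ≈ 4.24264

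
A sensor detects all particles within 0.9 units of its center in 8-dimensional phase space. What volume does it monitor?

V_8(0.9) = π^(8/2) · (0.9)^8 / Γ(8/2 + 1) ≈ 1.74714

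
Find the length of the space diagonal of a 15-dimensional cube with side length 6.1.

Diagonal = √15 · 6.1 ≈ 23.6252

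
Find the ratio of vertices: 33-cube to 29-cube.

The 33-cube has 2^33 = 8589934592 vertices. The 29-cube has 2^29 = 536870912 vertices. Ratio: 8589934592/536870912 = 16.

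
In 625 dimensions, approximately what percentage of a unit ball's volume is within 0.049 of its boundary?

1 - (1-0.049)^625 ≈ 1 - 2.306e-14 ≈ (100 - 2.31e-12)%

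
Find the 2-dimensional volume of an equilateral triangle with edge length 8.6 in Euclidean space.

Area = (√3/4) · 8.6² = 32.0256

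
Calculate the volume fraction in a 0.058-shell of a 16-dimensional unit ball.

1 - (1-0.058)^16 ≈ 0.615573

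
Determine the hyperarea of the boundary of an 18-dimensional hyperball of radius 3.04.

|∂B_18(3.04)| ≈ 2.39171e+08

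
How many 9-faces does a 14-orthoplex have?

An n-cross-polytope has 2^(k+1)·C(n,k+1) k-faces. Here 2^10·C(14,10) = 1024·1001 = 1025024.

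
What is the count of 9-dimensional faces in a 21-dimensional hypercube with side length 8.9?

f_9(21-cube) = (21 choose 9) · 2^12 = 1203937280.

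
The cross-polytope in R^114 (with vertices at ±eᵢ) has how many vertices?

The 114-dimensional cross-polytope has 2n = 2·114 = 228 vertices.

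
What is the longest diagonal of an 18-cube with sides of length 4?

The space diagonal of an n-cube of side s is s√n. Here 4·√18 ≈ 16.9706.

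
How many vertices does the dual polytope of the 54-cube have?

An n-cross-polytope has 2n vertices; here n = 54, giving 108.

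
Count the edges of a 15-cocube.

f_1(15-orthoplex) = 2^2 · (15 choose 2) = 420.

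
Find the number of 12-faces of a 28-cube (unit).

f_12(28-cube) = (28 choose 12) · 2^16 = 1993720135680.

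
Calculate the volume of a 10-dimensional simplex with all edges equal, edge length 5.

V_10 = √(11) · 5^10 / (10! · 2^(10/2)) ≈ 0.278922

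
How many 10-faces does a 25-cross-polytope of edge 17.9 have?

Each 10-face is the convex hull of 11 vertices, one chosen as ±e_i from each of 11 distinct axes: 2^11·C(25,11) = 9128755200.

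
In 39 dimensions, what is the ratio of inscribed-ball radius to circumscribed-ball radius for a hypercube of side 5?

Ratio = (s/2)/(s√39/2) = 39^(-1/2) ≈ 0.160128.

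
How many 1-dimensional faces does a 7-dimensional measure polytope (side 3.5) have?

Choose 1 of 7 axes to span the face (C(7,1) = 7 ways), then fix each of the remaining 6 coordinates at one of its two extreme values (2^6 = 64 ways): 7·64 = 448.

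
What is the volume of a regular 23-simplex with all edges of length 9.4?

Volume = 9.4^23 · √(24/2^23) / 23! ≈ 0.00157655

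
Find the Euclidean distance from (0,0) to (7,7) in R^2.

The space diagonal of an n-cube of side s is s√n. Here 7·√2 ≈ 9.89949.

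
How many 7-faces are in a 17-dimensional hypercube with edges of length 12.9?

Choose 7 of 17 axes to span the face (C(17,7) = 19448 ways), then fix each of the remaining 10 coordinates at one of its two extreme values (2^10 = 1024 ways): 19448·1024 = 19914752.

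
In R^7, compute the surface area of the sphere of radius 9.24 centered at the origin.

The surface area of an n-ball is 2π^(n/2) r^(n-1) / Γ(n/2). For n=7, r=9.24: 2.05831e+07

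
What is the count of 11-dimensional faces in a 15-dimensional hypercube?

An n-cube has C(n,k)·2^(n-k) k-faces. Here C(15,11)·2^4 = 1365·16 = 21840.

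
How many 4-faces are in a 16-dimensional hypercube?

f_4(16-cube) = (16 choose 4) · 2^12 = 7454720.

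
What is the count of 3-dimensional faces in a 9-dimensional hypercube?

Choose 3 of 9 axes to span the face (C(9,3) = 84 ways), then fix each of the remaining 6 coordinates at one of its two extreme values (2^6 = 64 ways): 84·64 = 5376.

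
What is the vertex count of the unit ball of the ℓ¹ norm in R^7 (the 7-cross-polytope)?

The 7-dimensional cross-polytope has 2n = 2·7 = 14 vertices.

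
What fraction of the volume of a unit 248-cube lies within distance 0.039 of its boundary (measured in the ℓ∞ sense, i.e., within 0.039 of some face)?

1 - (1 - 2·0.039)^248 = 1 - 0.922^248 ≈ 0.9999999982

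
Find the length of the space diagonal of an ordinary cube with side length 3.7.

||(3.7,3.7,...,3.7)|| = √(3)·3.7 ≈ 6.40859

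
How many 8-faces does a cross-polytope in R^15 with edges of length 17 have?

An n-cross-polytope has 2^(k+1)·C(n,k+1) k-faces. Here 2^9·C(15,9) = 512·5005 = 2562560.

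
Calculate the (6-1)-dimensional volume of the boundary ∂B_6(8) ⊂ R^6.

S_6(8) = 2·π^(6/2)·(8)^5 / Γ(6/2) = 32768·π^3 ≈ 1.01601e+06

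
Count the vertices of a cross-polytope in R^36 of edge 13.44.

The vertices are ±e_1, ..., ±e_36, so there are 2·36 = 72.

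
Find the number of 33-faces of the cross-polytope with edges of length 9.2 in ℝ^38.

f_33(38-orthoplex) = 2^34 · (38 choose 34) = 1268132043816960.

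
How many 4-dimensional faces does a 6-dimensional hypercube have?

An n-cube has C(n,k)·2^(n-k) k-faces. Here C(6,4)·2^2 = 15·4 = 60.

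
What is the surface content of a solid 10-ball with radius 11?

|∂B_10(11)| = 2357947691·π^5/12 ≈ 6.01315e+10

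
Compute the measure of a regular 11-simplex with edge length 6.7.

Volume = 6.7^11 · √(12/2^11) / 11! ≈ 2.34203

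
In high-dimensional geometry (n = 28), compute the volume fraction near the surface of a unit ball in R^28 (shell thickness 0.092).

1 - (1-0.092)^28 ≈ 0.932949 ≈ 93.29%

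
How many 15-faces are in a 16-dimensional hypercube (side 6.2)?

Number of 15-faces = C(16,15) · 2^(16-15) = 16 · 2 = 32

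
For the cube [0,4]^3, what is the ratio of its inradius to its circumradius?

r_in / r_out = (4/2) / (4√3/2) = 1/√3 ≈ 0.57735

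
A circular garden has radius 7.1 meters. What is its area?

Volume = π^{2/2}·(7.1)^2/Γ(2) ≈ 158.368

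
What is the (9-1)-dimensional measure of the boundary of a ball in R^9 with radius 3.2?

The surface area of an n-ball is 2π^(n/2) r^(n-1) / Γ(n/2). For n=9, r=3.2: 326407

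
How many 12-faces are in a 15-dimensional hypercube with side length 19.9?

Choose 12 of 15 axes to span the face (C(15,12) = 455 ways), then fix each of the remaining 3 coordinates at one of its two extreme values (2^3 = 8 ways): 455·8 = 3640.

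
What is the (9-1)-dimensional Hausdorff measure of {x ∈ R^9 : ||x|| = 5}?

The surface area of an n-ball is 2π^(n/2) r^(n-1) / Γ(n/2). For n=9, r=5: 2500000·π^4/21 ≈ 1.15963e+07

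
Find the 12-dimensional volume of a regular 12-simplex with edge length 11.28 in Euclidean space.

Volume = 11.28^12 · √(13/2^12) / 12! ≈ 499.073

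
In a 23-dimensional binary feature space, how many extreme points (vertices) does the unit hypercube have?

Each vertex is a binary string of length 23, so there are 2^23 = 8388608.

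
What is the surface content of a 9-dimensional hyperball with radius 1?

S_9(1) = 2·π^(9/2)·(1)^8 / Γ(9/2) = 32·π^4/105 ≈ 29.6866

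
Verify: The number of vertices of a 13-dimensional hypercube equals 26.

False. The 13-cube has 2^13 = 8192 vertices.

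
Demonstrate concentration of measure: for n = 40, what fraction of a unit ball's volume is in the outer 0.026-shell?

1 - (1-0.026)^40 ≈ 0.651375 ≈ 65.14%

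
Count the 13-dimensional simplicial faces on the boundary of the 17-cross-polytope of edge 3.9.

f_13(17-orthoplex) = 2^14 · (17 choose 14) = 11141120.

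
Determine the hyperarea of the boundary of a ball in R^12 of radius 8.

S_12(8) = 2·π^(12/2)·(8)^11 / Γ(12/2) = 2147483648·π^6/15 ≈ 1.37638e+11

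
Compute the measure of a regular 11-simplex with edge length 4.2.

V_11 = √(12) · 4.2^11 / (11! · 2^(11/2)) ≈ 0.0137566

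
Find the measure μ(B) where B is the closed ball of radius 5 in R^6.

The n-ball volume is π^(n/2)·r^n/Γ(n/2+1). With n=6, r=5: V = 15625·π^3/6 ≈ 80745.5.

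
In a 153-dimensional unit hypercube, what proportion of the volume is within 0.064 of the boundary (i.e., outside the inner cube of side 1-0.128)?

1 - (1 - 2·0.064)^153 = 1 - 0.872^153 ≈ 0.9999999992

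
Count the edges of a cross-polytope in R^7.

Number of 1-faces = 2^(1+1) · C(7,1+1) = 4 · 21 = 84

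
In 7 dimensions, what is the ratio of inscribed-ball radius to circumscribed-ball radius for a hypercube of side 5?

r_in = 5/2 (half the side); r_out = 5√7/2 (half the diagonal). Ratio = 1/√7 ≈ 0.377964.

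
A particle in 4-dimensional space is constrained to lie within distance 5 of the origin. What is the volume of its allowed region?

V = 625·π^2/2 ≈ 3084.25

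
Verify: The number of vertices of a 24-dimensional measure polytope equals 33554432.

False. The 24-cube has 2^24 = 16777216 vertices.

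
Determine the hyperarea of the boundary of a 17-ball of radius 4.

S = n·V_n(r)/r = 17·V_17(4)/4 (volume-to-surface relation), giving 2199023255552·π^8/2027025 ≈ 1.02937e+10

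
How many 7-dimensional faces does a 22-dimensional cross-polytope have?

Number of 7-faces = 2^(7+1) · C(22,7+1) = 256 · 319770 = 81861120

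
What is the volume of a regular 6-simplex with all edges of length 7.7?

For a regular n-simplex with edge a, V = (a^n / n!)·√((n+1)/2^n). With a=7.7, n=6: V ≈ 95.735.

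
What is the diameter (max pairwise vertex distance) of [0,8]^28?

Diagonal = √28 · 8 ≈ 42.332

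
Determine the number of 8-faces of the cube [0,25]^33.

An n-cube has C(n,k)·2^(n-k) k-faces. Here C(33,8)·2^25 = 13884156·33554432 = 465874968379392.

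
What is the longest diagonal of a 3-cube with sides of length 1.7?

Diagonal = √3 · 1.7 ≈ 2.94449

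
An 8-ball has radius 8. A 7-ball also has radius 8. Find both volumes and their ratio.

V_8(8) ≈ 6.80939e+07. V_7(8) ≈ 9.90855e+06. Ratio V_8/V_7 ≈ 6.872.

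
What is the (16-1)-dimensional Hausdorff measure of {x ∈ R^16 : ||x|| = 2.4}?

The surface area of an n-ball is 2π^(n/2) r^(n-1) / Γ(n/2). For n=16, r=2.4: 1.90093e+06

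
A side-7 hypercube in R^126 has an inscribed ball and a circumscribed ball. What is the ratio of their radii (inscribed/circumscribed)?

For an n-cube of any side s, the inradius is s/2 and the circumradius is s√n/2, so the ratio is 1/√126 ≈ 0.0890871.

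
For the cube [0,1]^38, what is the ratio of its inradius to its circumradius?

r_in / r_out = (1/2) / (1√38/2) = 1/√38 ≈ 0.162221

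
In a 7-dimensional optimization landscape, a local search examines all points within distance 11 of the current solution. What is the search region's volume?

Volume = π^{7/2}·(11)^7/Γ(9/2) = 311794736·π^3/105 ≈ 9.20723e+07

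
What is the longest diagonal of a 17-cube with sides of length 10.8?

d = √(10.8² + 10.8² + ... + 10.8²) [17 terms] = √(17·10.8²) = 10.8√17 ≈ 44.5295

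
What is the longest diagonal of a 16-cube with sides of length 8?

d = √(8² + 8² + ... + 8²) [16 terms] = √(16·8²) = 8√16 = 32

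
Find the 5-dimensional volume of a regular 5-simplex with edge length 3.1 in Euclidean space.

For a regular n-simplex with edge a, V = (a^n / n!)·√((n+1)/2^n). With a=3.1, n=5: V ≈ 1.03307.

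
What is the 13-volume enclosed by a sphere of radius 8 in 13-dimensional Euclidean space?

V_13(8) = π^(13/2) · (8)^13 / Γ(13/2 + 1) = 70368744177664·π^6/135135 ≈ 5.00623e+11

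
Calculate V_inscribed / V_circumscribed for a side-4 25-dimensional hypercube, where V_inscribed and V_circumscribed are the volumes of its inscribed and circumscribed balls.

The radii are 4/2 and 4√25/2, so the volume ratio is (1/√25)^25 = 25^{-25/2} ≈ 3.35544e-18.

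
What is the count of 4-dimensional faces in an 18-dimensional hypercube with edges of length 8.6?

Number of 4-faces = C(18,4) · 2^(18-4) = 3060 · 16384 = 50135040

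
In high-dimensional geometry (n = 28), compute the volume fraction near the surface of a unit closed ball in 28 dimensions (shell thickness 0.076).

1 - (1-0.076)^28 ≈ 0.890651 ≈ 89.07%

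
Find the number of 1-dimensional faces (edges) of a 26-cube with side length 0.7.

The 26-cube has n·2^(n-1) = 26·2^25 = 26·33554432 = 872415232 edges.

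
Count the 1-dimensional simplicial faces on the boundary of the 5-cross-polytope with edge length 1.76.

Number of 1-faces = 2^(1+1) · C(5,1+1) = 4 · 10 = 40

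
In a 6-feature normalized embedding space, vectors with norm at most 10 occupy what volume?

Volume = π^{6/2}·(10)^6/Γ(4) = 500000·π^3/3 ≈ 5.16771e+06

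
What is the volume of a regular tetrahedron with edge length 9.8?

Volume = (√2/12) · 9.8³ = 110.921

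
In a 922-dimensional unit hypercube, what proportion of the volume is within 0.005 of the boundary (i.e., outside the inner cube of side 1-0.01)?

1 - (1 - 2·0.005)^922 = 1 - 0.99^922 ≈ 0.999905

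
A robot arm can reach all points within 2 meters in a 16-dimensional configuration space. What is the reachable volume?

The n-ball volume is π^(n/2)·r^n/Γ(n/2+1). With n=16, r=2: V = 512·π^8/315 ≈ 15422.6.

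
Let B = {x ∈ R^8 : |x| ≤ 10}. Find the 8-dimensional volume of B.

V_8(10) = π^(8/2) · (10)^8 / Γ(8/2 + 1) = 12500000·π^4/3 ≈ 4.05871e+08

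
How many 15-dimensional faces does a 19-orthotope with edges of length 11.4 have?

Choose 15 of 19 axes to span the face (C(19,15) = 3876 ways), then fix each of the remaining 4 coordinates at one of its two extreme values (2^4 = 16 ways): 3876·16 = 62016.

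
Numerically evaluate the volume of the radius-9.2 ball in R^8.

Volume = π^{8/2}·(9.2)^8/Γ(5) ≈ 2.08301e+08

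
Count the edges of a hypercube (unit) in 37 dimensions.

The 37-cube has n·2^(n-1) = 37·2^36 = 37·68719476736 = 2542620639232 edges.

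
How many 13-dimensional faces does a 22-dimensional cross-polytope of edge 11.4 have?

f_13(22-orthoplex) = 2^14 · (22 choose 14) = 5239111680.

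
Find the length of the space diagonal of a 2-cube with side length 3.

||(3,3,...,3)|| = √(2)·3 ≈ 4.24264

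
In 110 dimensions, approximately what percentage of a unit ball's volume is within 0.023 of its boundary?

1 - (1-0.023)^110 ≈ 0.92266 ≈ 92.27%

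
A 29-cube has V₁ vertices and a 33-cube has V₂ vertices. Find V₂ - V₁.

V₁ = 2^29 = 536870912. V₂ = 2^33 = 8589934592. V₂ - V₁ = 8053063680.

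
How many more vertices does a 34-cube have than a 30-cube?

The 34-cube has 2^34 = 17179869184 vertices. The 30-cube has 2^30 = 1073741824 vertices. Difference: 17179869184 - 1073741824 = 16106127360.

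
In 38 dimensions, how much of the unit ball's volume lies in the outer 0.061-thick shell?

V(inner)/V(outer) = ((1-0.061)/1)^38 ≈ 0.09147, so the shell fraction is 0.908527.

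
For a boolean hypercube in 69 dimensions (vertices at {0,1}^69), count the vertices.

The 69-cube has 2^69 = 590295810358705651712 vertices.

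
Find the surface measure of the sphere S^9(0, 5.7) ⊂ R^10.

|∂B_10(5.7)| ≈ 1.61973e+08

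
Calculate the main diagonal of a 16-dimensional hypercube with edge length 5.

||(5,5,...,5)|| = √(16)·5 = 20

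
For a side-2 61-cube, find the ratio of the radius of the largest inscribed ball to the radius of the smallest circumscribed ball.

For an n-cube of any side s, the inradius is s/2 and the circumradius is s√n/2, so the ratio is 1/√61 ≈ 0.128037.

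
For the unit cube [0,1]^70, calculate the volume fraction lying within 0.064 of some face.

Shell fraction = 1 - (1-0.128)^70 ≈ 0.999931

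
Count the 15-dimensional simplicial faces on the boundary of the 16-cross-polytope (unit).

Each 15-face is the convex hull of 16 vertices, one chosen as ±e_i from each of 16 distinct axes: 2^16·C(16,16) = 65536.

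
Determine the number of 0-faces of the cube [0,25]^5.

f_0(5-cube) = (5 choose 0) · 2^5 = 32.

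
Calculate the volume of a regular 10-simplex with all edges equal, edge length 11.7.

V_10 = √(11) · 11.7^10 / (10! · 2^(10/2)) ≈ 1372.91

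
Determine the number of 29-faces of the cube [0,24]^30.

Number of 29-faces = C(30,29) · 2^(30-29) = 30 · 2 = 60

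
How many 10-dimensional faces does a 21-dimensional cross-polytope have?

f_10(21-orthoplex) = 2^11 · (21 choose 11) = 722362368.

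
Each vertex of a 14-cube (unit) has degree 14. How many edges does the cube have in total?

The 14-cube has n·2^(n-1) = 14·2^13 = 14·8192 = 114688 edges.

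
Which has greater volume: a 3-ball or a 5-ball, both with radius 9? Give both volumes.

V_3(9) ≈ 3053.63. V_5(9) ≈ 310821. The 5-ball is larger.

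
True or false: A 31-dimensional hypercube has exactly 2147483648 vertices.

True. The 31-cube has 2^31 = 2147483648 vertices.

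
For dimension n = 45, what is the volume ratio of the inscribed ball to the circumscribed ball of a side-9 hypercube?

V_in/V_out = n^(-n/2) = 45^(-45/2) ≈ 6.34919e-38.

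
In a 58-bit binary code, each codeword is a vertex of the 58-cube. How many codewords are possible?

Number of vertices = 2^58 = 288230376151711744.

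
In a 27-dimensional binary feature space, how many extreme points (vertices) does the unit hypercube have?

An n-cube has 2^n vertices; for n = 27 that is 2^27 = 134217728.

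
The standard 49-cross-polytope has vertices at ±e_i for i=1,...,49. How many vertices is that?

An n-cross-polytope has 2n vertices; here n = 49, giving 98.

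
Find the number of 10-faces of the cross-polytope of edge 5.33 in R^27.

Each 10-face is the convex hull of 11 vertices, one chosen as ±e_i from each of 11 distinct axes: 2^11·C(27,11) = 26701608960.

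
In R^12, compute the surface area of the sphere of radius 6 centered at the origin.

|∂B_12(6)| = 30233088·π^6/5 ≈ 5.81315e+09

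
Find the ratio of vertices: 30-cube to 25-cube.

The 30-cube has 2^30 = 1073741824 vertices. The 25-cube has 2^25 = 33554432 vertices. Ratio: 1073741824/33554432 = 32.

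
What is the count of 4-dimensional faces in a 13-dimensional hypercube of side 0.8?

Number of 4-faces = C(13,4) · 2^(13-4) = 715 · 512 = 366080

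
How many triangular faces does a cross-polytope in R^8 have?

An n-cross-polytope has 2^(k+1)·C(n,k+1) k-faces. Here 2^3·C(8,3) = 8·56 = 448.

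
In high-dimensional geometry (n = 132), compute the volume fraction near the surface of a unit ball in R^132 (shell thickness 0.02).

1 - (1-0.02)^132 ≈ 0.930523 ≈ 93.05%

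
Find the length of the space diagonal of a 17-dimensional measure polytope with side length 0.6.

The space diagonal of an n-cube of side s is s√n. Here 0.6·√17 ≈ 2.47386.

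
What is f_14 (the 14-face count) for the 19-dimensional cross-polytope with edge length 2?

Number of 14-faces = 2^(14+1) · C(19,14+1) = 32768 · 3876 = 127008768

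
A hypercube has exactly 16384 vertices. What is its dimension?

2^n = 16384 ⇒ n = log_2(16384) = 14.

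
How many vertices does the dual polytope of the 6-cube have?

Number of vertices = 2n = 12.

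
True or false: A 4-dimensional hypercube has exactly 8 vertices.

False. The 4-cube has 2^4 = 16 vertices.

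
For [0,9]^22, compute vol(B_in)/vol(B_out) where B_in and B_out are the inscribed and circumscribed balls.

Volume scales as r^n, and r_in/r_out = 1/√22, giving (1/√22)^22 ≈ 1.7114e-15.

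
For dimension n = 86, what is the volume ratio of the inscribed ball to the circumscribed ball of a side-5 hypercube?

The radii are 5/2 and 5√86/2, so the volume ratio is (1/√86)^86 = 86^{-86/2} ≈ 6.55491e-84.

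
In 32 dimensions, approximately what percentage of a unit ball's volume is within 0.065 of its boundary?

1 - (1-0.065)^32 ≈ 0.883595 ≈ 88.36%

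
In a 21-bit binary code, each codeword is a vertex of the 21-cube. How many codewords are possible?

Number of vertices = 2^21 = 2097152.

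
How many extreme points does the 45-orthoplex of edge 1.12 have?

The vertices are ±e_1, ..., ±e_45, so there are 2·45 = 90.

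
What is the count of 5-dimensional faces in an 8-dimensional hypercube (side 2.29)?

An n-cube has C(n,k)·2^(n-k) k-faces. Here C(8,5)·2^3 = 56·8 = 448.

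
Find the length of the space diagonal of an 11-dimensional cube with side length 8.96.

||(8.96,8.96,...,8.96)|| = √(11)·8.96 ≈ 29.717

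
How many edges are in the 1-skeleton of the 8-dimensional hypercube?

Each of the 2^8 = 256 vertices has degree 8; total edges = 8·2^8/2 = 1024.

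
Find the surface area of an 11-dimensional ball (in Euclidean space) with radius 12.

S_11(12) = 2·π^(11/2)·(12)^10 / Γ(11/2) = 146767085568·π^5/35 ≈ 1.28325e+12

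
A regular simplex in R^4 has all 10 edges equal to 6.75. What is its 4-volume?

V_4 = √(5) · 6.75^4 / (4! · 2^(4/2)) ≈ 48.3536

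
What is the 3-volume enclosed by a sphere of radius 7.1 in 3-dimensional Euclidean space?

V_3(7.1) = π^(3/2) · (7.1)^3 / Γ(3/2 + 1) ≈ 1499.21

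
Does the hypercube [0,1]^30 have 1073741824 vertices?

True. The 30-cube has 2^30 = 1073741824 vertices.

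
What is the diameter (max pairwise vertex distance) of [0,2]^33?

Diagonal = √33 · 2 ≈ 11.4891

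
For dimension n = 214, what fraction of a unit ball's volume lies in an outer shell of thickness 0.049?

1 - (1-0.049)^214 ≈ 0.999979 ≈ 99.997859%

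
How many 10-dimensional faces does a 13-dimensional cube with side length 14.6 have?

An n-cube has C(n,k)·2^(n-k) k-faces. Here C(13,10)·2^3 = 286·8 = 2288.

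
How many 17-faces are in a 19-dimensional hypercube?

f_17(19-cube) = (19 choose 17) · 2^2 = 684.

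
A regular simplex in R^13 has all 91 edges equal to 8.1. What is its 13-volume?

For a regular n-simplex with edge a, V = (a^n / n!)·√((n+1)/2^n). With a=8.1, n=13: V ≈ 4.28937.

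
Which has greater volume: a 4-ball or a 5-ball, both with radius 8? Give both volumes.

V_4(8) ≈ 20212.9. V_5(8) ≈ 172484. The 5-ball is larger.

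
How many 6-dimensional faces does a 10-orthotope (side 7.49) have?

An n-cube has C(n,k)·2^(n-k) k-faces. Here C(10,6)·2^4 = 210·16 = 3360.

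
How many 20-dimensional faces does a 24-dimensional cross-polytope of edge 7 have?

An n-cross-polytope has 2^(k+1)·C(n,k+1) k-faces. Here 2^21·C(24,21) = 2097152·2024 = 4244635648.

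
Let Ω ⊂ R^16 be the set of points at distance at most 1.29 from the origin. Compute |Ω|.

The n-ball volume is π^(n/2)·r^n/Γ(n/2+1). With n=16, r=1.29: V ≈ 13.8393.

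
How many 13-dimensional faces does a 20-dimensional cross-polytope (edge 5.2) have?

Number of 13-faces = 2^(13+1) · C(20,13+1) = 16384 · 38760 = 635043840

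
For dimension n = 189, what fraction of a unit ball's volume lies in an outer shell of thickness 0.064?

1 - (1-0.064)^189 ≈ 0.9999962749 ≈ 99.999627%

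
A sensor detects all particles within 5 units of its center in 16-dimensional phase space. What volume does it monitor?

V_16(5) = π^(16/2) · (5)^16 / Γ(16/2 + 1) = 30517578125·π^8/8064 ≈ 3.59086e+10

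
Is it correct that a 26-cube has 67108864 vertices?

True. The 26-cube has 2^26 = 67108864 vertices.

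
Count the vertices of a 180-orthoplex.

An n-cross-polytope has 2n vertices; here n = 180, giving 360.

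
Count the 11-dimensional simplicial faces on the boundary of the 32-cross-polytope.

f_11(32-orthoplex) = 2^12 · (32 choose 12) = 924847472640.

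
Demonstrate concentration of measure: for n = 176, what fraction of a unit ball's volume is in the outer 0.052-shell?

1 - (1-0.052)^176 ≈ 0.999917 ≈ 99.9917%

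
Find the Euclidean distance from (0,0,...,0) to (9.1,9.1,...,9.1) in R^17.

The space diagonal of an n-cube of side s is s√n. Here 9.1·√17 ≈ 37.5203.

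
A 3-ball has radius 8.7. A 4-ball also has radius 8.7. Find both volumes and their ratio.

V_3(8.7) ≈ 2758.33. V_4(8.7) ≈ 28271.4. Ratio V_3/V_4 ≈ 0.09757.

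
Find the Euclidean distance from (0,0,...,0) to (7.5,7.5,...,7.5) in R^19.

The space diagonal of an n-cube of side s is s√n. Here 7.5·√19 ≈ 32.6917.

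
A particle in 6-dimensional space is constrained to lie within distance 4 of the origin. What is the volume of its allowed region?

V = 2048·π^3/3 ≈ 21167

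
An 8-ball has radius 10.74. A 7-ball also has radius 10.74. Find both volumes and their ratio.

V_8(10.74) ≈ 7.18493e+08. V_7(10.74) ≈ 7.78772e+07. Ratio V_8/V_7 ≈ 9.226.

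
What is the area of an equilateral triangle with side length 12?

Area = (√3/4) · 12² = 62.3538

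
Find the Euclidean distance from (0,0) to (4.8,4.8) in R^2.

||(4.8,4.8,...,4.8)|| = √(2)·4.8 ≈ 6.78823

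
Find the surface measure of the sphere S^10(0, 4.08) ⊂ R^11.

|∂B_11(4.08)| ≈ 2.6491e+07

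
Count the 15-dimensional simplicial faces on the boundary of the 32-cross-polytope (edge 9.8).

Each 15-face is the convex hull of 16 vertices, one chosen as ±e_i from each of 16 distinct axes: 2^16·C(32,16) = 39392404439040.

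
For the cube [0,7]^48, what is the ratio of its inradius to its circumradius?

r_in = 7/2 (half the side); r_out = 7√48/2 (half the diagonal). Ratio = 1/√48 ≈ 0.144338.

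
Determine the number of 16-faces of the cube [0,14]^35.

f_16(35-cube) = (35 choose 16) · 2^19 = 2128572029337600.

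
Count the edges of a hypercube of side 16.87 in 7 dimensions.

The 7-cube has n·2^(n-1) = 7·2^6 = 7·64 = 448 edges.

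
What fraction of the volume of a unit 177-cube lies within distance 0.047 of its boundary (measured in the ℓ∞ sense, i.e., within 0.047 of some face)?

The inner cube has side 1-2·0.047 = 0.906 and volume (0.906)^177 ≈ 2.58e-08, so the shell holds 0.9999999742 of the volume.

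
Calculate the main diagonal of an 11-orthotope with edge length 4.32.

||(4.32,4.32,...,4.32)|| = √(11)·4.32 ≈ 14.3278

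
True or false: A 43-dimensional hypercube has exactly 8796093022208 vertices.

True. The 43-cube has 2^43 = 8796093022208 vertices.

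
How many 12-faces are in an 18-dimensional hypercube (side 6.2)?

Choose 12 of 18 axes to span the face (C(18,12) = 18564 ways), then fix each of the remaining 6 coordinates at one of its two extreme values (2^6 = 64 ways): 18564·64 = 1188096.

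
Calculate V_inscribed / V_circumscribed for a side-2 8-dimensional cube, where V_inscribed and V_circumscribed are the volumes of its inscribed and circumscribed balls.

Volume scales as r^n, and r_in/r_out = 1/√8, giving (1/√8)^8 ≈ 0.000244141.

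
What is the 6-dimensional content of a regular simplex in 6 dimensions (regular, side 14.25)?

V_6 = √(7) · 14.25^6 / (6! · 2^(6/2)) ≈ 3846.06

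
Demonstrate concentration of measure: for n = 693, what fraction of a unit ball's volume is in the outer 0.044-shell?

1 - (1-0.044)^693 ≈ 1 - 2.866e-14 ≈ (100 - 2.86e-12)%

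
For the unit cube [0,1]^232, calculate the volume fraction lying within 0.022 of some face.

The inner cube has side 1-2·0.022 = 0.956 and volume (0.956)^232 ≈ 2.926e-05, so the shell holds 0.999971 of the volume.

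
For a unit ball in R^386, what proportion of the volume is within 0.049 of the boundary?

1 - (1-0.049)^386 ≈ 0.9999999962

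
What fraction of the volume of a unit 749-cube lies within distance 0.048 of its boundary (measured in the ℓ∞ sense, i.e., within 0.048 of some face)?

The inner cube has side 1-2·0.048 = 0.904 and volume (0.904)^749 ≈ 1.48e-33, so the shell holds 1 - 1.48e-33 of the volume.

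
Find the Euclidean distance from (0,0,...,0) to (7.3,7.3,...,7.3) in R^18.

d = √(7.3² + 7.3² + ... + 7.3²) [18 terms] = √(18·7.3²) = 7.3√18 ≈ 30.9713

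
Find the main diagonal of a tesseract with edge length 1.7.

Diagonal = √4 · 1.7 = 3.4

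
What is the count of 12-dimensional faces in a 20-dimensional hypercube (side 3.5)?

Number of 12-faces = C(20,12) · 2^(20-12) = 125970 · 256 = 32248320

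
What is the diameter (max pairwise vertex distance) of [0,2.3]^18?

The space diagonal of an n-cube of side s is s√n. Here 2.3·√18 ≈ 9.75807.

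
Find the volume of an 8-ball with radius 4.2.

The n-ball volume is π^(n/2)·r^n/Γ(n/2+1). With n=8, r=4.2: V ≈ 392991.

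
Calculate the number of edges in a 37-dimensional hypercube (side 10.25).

The 37-cube has n·2^(n-1) = 37·2^36 = 37·68719476736 = 2542620639232 edges.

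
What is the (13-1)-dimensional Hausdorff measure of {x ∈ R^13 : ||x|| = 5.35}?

S = n·V_n(r)/r = 13·V_13(5.35)/5.35 (volume-to-surface relation), giving 6.50924e+09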